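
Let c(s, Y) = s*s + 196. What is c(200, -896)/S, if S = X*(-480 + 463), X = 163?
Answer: -40196/2771 ≈ -14.506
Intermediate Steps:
c(s, Y) = 196 + s² (c(s, Y) = s² + 196 = 196 + s²)
S = -2771 (S = 163*(-480 + 463) = 163*(-17) = -2771)
c(200, -896)/S = (196 + 200²)/(-2771) = (196 + 40000)*(-1/2771) = 40196*(-1/2771) = -40196/2771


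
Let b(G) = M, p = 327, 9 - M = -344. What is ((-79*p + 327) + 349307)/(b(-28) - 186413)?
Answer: -323801/186060 ≈ -1.7403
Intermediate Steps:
M = 353 (M = 9 - 1*(-344) = 9 + 344 = 353)
b(G) = 353
((-79*p + 327) + 349307)/(b(-28) - 186413) = ((-79*327 + 327) + 349307)/(353 - 186413) = ((-25833 + 327) + 349307)/(-186060) = (-25506 + 349307)*(-1/186060) = 323801*(-1/186060) = -323801/186060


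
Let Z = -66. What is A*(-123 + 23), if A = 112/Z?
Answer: 5600/33 ≈ 169.70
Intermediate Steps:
A = -56/33 (A = 112/(-66) = 112*(-1/66) = -56/33 ≈ -1.6970)
A*(-123 + 23) = -56*(-123 + 23)/33 = -56/33*(-100) = 5600/33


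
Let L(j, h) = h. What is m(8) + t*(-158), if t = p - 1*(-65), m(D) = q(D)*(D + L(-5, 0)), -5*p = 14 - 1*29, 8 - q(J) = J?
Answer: -10744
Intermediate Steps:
q(J) = 8 - J
p = 3 (p = -(14 - 1*29)/5 = -(14 - 29)/5 = -1/5*(-15) = 3)
m(D) = D*(8 - D) (m(D) = (8 - D)*(D + 0) = (8 - D)*D = D*(8 - D))
t = 68 (t = 3 - 1*(-65) = 3 + 65 = 68)
m(8) + t*(-158) = 8*(8 - 1*8) + 68*(-158) = 8*(8 - 8) - 10744 = 8*0 - 10744 = 0 - 10744 = -10744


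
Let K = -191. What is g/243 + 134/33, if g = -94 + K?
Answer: 2573/891 ≈ 2.8878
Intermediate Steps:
g = -285 (g = -94 - 191 = -285)
g/243 + 134/33 = -285/243 + 134/33 = -285*1/243 + 134*(1/33) = -95/81 + 134/33 = 2573/891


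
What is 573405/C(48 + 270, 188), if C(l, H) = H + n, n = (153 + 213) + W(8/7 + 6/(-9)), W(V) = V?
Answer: 12041505/11644 ≈ 1034.1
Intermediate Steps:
n = 7696/21 (n = (153 + 213) + (8/7 + 6/(-9)) = 366 + (8*(⅐) + 6*(-⅑)) = 366 + (8/7 - ⅔) = 366 + 10/21 = 7696/21 ≈ 366.48)
C(l, H) = 7696/21 + H (C(l, H) = H + 7696/21 = 7696/21 + H)
573405/C(48 + 270, 188) = 573405/(7696/21 + 188) = 573405/(11644/21) = 573405*(21/11644) = 12041505/11644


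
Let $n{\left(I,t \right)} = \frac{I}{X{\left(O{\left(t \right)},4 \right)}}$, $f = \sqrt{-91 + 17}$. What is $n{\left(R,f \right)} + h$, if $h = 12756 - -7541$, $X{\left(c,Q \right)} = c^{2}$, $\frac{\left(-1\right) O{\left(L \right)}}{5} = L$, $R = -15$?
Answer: $\frac{7509893}{370} \approx 20297.0$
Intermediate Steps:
$O{\left(L \right)} = - 5 L$
$f = i \sqrt{74}$ ($f = \sqrt{-74} = i \sqrt{74} \approx 8.6023 i$)
$n{\left(I,t \right)} = \frac{I}{25 t^{2}}$ ($n{\left(I,t \right)} = \frac{I}{\left(- 5 t\right)^{2}} = \frac{I}{25 t^{2}}$)
$h = 20297$ ($h = 12756 + 7541 = 20297$)
$n{\left(R,f \right)} + h = \frac{1}{25} \left(-15\right) \frac{1}{-74} + 20297 = \frac{1}{25} \left(-15\right) \left(- \frac{1}{74}\right) + 20297 = \frac{3}{370} + 20297 = \frac{7509893}{370}$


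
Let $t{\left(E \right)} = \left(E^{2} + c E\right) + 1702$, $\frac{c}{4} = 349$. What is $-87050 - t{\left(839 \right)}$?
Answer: $-1963917$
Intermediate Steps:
$c = 1396$ ($c = 4 \cdot 349 = 1396$)
$t{\left(E \right)} = 1702 + E^{2} + 1396 E$ ($t{\left(E \right)} = \left(E^{2} + 1396 E\right) + 1702 = 1702 + E^{2} + 1396 E$)
$-87050 - t{\left(839 \right)} = -87050 - \left(1702 + 839^{2} + 1396 \cdot 839\right) = -87050 - \left(1702 + 703921 + 1171244\right) = -87050 - 1876867 = -1963917$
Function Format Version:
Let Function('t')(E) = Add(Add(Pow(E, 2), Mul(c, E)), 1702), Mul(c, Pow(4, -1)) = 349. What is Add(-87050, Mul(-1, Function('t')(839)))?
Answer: -1963917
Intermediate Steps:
c = 1396 (c = Mul(4, 349) = 1396)
Function('t')(E) = Add(1702, Pow(E, 2), Mul(1396, E)) (Function('t')(E) = Add(Add(Pow(E, 2), Mul(1396, E)), 1702) = Add(1702, Pow(E, 2), Mul(1396, E)))
Add(-87050, Mul(-1, Function('t')(839))) = Add(-87050, Mul(-1, Add(1702, Pow(839, 2), Mul(1396, 839)))) = Add(-87050, Mul(-1, Add(1702, 703921, 1171244))) = Add(-87050, Mul(-1, 1876867)) = Add(-87050, -1876867) = -1963917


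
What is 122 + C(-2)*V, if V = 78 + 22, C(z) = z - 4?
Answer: -478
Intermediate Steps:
C(z) = -4 + z
V = 100
122 + C(-2)*V = 122 + (-4 - 2)*100 = 122 - 6*100 = 122 - 600 = -478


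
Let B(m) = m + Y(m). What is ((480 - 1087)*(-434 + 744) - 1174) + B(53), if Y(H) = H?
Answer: -189238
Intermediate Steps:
B(m) = 2*m (B(m) = m + m = 2*m)
((480 - 1087)*(-434 + 744) - 1174) + B(53) = ((480 - 1087)*(-434 + 744) - 1174) + 2*53 = (-607*310 - 1174) + 106 = (-188170 - 1174) + 106 = -189344 + 106 = -189238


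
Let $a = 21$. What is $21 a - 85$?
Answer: $356$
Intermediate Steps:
$21 a - 85 = 21 \cdot 21 - 85 = 441 - 85 = 356$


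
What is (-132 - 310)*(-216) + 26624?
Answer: 122096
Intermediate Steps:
(-132 - 310)*(-216) + 26624 = -442*(-216) + 26624 = 95472 + 26624 = 122096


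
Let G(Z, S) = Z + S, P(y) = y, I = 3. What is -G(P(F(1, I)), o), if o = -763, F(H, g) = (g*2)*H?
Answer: 757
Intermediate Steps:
F(H, g) = 2*H*g (F(H, g) = (2*g)*H = 2*H*g)
G(Z, S) = S + Z
-G(P(F(1, I)), o) = -(-763 + 2*1*3) = -(-763 + 6) = -1*(-757) = 757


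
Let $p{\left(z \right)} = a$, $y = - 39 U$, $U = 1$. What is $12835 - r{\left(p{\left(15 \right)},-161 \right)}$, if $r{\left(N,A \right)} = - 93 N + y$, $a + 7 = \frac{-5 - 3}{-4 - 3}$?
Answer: $\frac{86305}{7} \approx 12329.0$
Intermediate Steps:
$y = -39$ ($y = \left(-39\right) 1 = -39$)
$a = - \frac{41}{7}$ ($a = -7 + \frac{-5 - 3}{-4 - 3} = -7 - \frac{8}{-7} = -7 - - \frac{8}{7} = -7 + \frac{8}{7} = - \frac{41}{7} \approx -5.8571$)
$p{\left(z \right)} = - \frac{41}{7}$
$r{\left(N,A \right)} = -39 - 93 N$ ($r{\left(N,A \right)} = - 93 N - 39 = -39 - 93 N$)
$12835 - r{\left(p{\left(15 \right)},-161 \right)} = 12835 - \left(-39 - - \frac{3813}{7}\right) = 12835 - \left(-39 + \frac{3813}{7}\right) = 12835 - \frac{3540}{7} = \frac{86305}{7}$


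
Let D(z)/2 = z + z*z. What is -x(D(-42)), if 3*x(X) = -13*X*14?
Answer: 208936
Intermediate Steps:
D(z) = 2*z + 2*z**2 (D(z) = 2*(z + z*z) = 2*(z + z**2) = 2*z + 2*z**2)
x(X) = -182*X/3 (x(X) = (-13*X*14)/3 = (-182*X)/3 = -182*X/3)
-x(D(-42)) = -(-182)*2*(-42)*(1 - 42)/3 = -(-182)*2*(-42)*(-41)/3 = -(-182)*3444/3 = -1*(-208936) = 208936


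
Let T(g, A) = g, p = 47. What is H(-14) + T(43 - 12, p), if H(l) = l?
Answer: 17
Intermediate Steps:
H(-14) + T(43 - 12, p) = -14 + (43 - 12) = -14 + 31 = 17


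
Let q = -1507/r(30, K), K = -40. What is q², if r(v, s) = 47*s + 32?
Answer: 18769/28224 ≈ 0.66500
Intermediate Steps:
r(v, s) = 32 + 47*s
q = 137/168 (q = -1507/(32 + 47*(-40)) = -1507/(32 - 1880) = -1507/(-1848) = -1507*(-1/1848) = 137/168 ≈ 0.81548)
q² = (137/168)² = 18769/28224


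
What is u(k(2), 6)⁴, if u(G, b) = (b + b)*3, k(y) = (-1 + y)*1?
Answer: 1679616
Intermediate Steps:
k(y) = -1 + y
u(G, b) = 6*b (u(G, b) = (2*b)*3 = 6*b)
u(k(2), 6)⁴ = (6*6)⁴ = 36⁴ = 1679616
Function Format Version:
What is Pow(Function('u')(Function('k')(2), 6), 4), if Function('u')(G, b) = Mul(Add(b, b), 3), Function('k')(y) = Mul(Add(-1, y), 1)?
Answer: 1679616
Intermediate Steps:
Function('k')(y) = Add(-1, y)
Function('u')(G, b) = Mul(6, b) (Function('u')(G, b) = Mul(Mul(2, b), 3) = Mul(6, b))
Pow(Function('u')(Function('k')(2), 6), 4) = Pow(Mul(6, 6), 4) = Pow(36, 4) = 1679616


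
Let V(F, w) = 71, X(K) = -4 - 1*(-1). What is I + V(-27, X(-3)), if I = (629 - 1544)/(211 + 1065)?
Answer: 89681/1276 ≈ 70.283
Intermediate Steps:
X(K) = -3 (X(K) = -4 + 1 = -3)
I = -915/1276 ≈ -0.71708
I + V(-27, X(-3)) = -915/1276 + 71 = 89681/1276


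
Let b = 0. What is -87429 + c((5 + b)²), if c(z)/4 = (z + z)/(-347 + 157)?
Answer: -1661171/19 ≈ -87430.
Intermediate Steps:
c(z) = -4*z/95 (c(z) = 4*((z + z)/(-347 + 157)) = 4*((2*z)/(-190)) = 4*((2*z)*(-1/190)) = 4*(-z/95) = -4*z/95)
-87429 + c((5 + b)²) = -87429 - 4*(5 + 0)²/95 = -87429 - 4/95*5² = -87429 - 4/95*25 = -87429 - 20/19 = -1661171/19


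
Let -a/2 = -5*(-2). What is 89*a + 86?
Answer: -1694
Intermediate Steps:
a = -20 (a = -(-10)*(-2) = -2*10 = -20)
89*a + 86 = 89*(-20) + 86 = -1780 + 86 = -1694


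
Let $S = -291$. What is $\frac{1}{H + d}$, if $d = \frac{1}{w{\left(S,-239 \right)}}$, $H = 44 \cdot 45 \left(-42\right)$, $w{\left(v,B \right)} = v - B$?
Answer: $- \frac{52}{4324321} \approx -1.2025 \cdot 10^{-5}$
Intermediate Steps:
$H = -83160$ ($H = 1980 \left(-42\right) = -83160$)
$d = - \frac{1}{52}$ ($d = \frac{1}{-291 - -239} = \frac{1}{-291 + 239} = \frac{1}{-52} = - \frac{1}{52} \approx -0.019231$)
$\frac{1}{H + d} = \frac{1}{-83160 - \frac{1}{52}} = \frac{1}{- \frac{4324321}{52}} = - \frac{52}{4324321}$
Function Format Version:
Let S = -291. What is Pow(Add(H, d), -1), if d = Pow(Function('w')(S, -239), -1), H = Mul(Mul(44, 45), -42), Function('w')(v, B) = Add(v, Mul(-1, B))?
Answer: Rational(-52, 4324321) ≈ -1.2025e-5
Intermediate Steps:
H = -83160 (H = Mul(1980, -42) = -83160)
d = Rational(-1, 52) (d = Pow(Add(-291, Mul(-1, -239)), -1) = Pow(Add(-291, 239), -1) = Pow(-52, -1) = Rational(-1, 52) ≈ -0.019231)
Pow(Add(H, d), -1) = Pow(Add(-83160, Rational(-1, 52)), -1) = Pow(Rational(-4324321, 52), -1) = Rational(-52, 4324321)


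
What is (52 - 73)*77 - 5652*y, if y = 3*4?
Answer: -69441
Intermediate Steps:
y = 12
(52 - 73)*77 - 5652*y = (52 - 73)*77 - 5652*12 = -21*77 - 67824 = -1617 - 67824 = -69441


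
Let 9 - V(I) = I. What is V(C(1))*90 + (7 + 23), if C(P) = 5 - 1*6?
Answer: 930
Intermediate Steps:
C(P) = -1 (C(P) = 5 - 6 = -1)
V(I) = 9 - I
V(C(1))*90 + (7 + 23) = (9 - 1*(-1))*90 + (7 + 23) = (9 + 1)*90 + 30 = 10*90 + 30 = 900 + 30 = 930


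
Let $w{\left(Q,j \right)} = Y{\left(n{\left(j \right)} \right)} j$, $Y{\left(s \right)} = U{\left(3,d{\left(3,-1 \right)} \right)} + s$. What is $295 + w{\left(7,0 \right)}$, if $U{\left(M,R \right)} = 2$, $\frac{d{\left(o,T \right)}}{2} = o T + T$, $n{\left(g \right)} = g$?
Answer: $295$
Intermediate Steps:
$d{\left(o,T \right)} = 2 T + 2 T o$ ($d{\left(o,T \right)} = 2 \left(o T + T\right) = 2 \left(T o + T\right) = 2 \left(T + T o\right) = 2 T + 2 T o$)
$Y{\left(s \right)} = 2 + s$
$w{\left(Q,j \right)} = j \left(2 + j\right)$ ($w{\left(Q,j \right)} = \left(2 + j\right) j = j \left(2 + j\right)$)
$295 + w{\left(7,0 \right)} = 295 + 0 \left(2 + 0\right) = 295 + 0 \cdot 2 = 295 + 0 = 295$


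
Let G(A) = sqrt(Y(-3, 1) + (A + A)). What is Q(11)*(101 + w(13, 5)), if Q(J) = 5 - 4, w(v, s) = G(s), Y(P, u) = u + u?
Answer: 101 + 2*sqrt(3) ≈ 104.46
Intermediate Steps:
Y(P, u) = 2*u
G(A) = sqrt(2 + 2*A) (G(A) = sqrt(2*1 + (A + A)) = sqrt(2 + 2*A))
w(v, s) = sqrt(2 + 2*s)
Q(J) = 1
Q(11)*(101 + w(13, 5)) = 1*(101 + sqrt(2 + 2*5)) = 1*(101 + sqrt(2 + 10)) = 1*(101 + sqrt(12)) = 1*(101 + 2*sqrt(3)) = 101 + 2*sqrt(3)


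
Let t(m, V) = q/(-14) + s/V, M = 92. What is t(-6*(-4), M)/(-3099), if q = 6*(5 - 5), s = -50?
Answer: 25/142554 ≈ 0.00017537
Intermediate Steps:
q = 0 (q = 6*0 = 0)
t(m, V) = -50/V (t(m, V) = 0/(-14) - 50/V = 0*(-1/14) - 50/V = 0 - 50/V = -50/V)
t(-6*(-4), M)/(-3099) = -50/92/(-3099) = -50*1/92*(-1/3099) = -25/46*(-1/3099) = 25/142554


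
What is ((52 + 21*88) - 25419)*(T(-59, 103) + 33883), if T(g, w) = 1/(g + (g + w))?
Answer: -11953390636/15 ≈ -7.9689e+8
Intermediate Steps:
T(g, w) = 1/(w + 2*g)
((52 + 21*88) - 25419)*(T(-59, 103) + 33883) = ((52 + 21*88) - 25419)*(1/(103 + 2*(-59)) + 33883) = ((52 + 1848) - 25419)*(1/(103 - 118) + 33883) = (1900 - 25419)*(1/(-15) + 33883) = -23519*(-1/15 + 33883) = -23519*508244/15 = -11953390636/15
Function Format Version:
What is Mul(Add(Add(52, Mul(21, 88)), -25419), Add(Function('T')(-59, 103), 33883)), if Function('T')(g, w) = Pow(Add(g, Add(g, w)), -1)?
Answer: Rational(-11953390636, 15) ≈ -7.9689e+8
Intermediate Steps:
Function('T')(g, w) = Pow(Add(w, Mul(2, g)), -1)
Mul(Add(Add(52, Mul(21, 88)), -25419), Add(Function('T')(-59, 103), 33883)) = Mul(Add(Add(52, Mul(21, 88)), -25419), Add(Pow(Add(103, Mul(2, -59)), -1), 33883)) = Mul(Add(Add(52, 1848), -25419), Add(Pow(Add(103, -118), -1), 33883)) = Mul(Add(1900, -25419), Add(Pow(-15, -1), 33883)) = Mul(-23519, Add(Rational(-1, 15), 33883)) = Mul(-23519, Rational(508244, 15)) = Rational(-11953390636, 15)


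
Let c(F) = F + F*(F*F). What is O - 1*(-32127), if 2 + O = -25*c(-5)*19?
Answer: 93875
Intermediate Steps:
c(F) = F + F³ (c(F) = F + F*F² = F + F³)
O = 61748 (O = -2 - 25*(-5 + (-5)³)*19 = -2 - 25*(-5 - 125)*19 = -2 - 25*(-130)*19 = -2 + 3250*19 = -2 + 61750 = 61748)
O - 1*(-32127) = 61748 - 1*(-32127) = 61748 + 32127 = 93875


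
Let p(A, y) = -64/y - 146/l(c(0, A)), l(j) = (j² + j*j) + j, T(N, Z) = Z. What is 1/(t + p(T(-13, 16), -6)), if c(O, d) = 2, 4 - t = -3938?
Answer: 15/59071 ≈ 0.00025393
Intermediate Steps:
t = 3942 (t = 4 - 1*(-3938) = 4 + 3938 = 3942)
l(j) = j + 2*j² (l(j) = (j² + j²) + j = 2*j² + j = j + 2*j²)
p(A, y) = -73/5 - 64/y (p(A, y) = -64/y - 146*1/(2*(1 + 2*2)) = -64/y - 146*1/(2*(1 + 4)) = -64/y - 146/(2*5) = -64/y - 146/10 = -64/y - 146*⅒ = -64/y - 73/5 = -73/5 - 64/y)
1/(t + p(T(-13, 16), -6)) = 1/(3942 + (-73/5 - 64/(-6))) = 1/(3942 + (-73/5 - 64*(-⅙))) = 1/(3942 + (-73/5 + 32/3)) = 1/(3942 - 59/15) = 1/(59071/15) = 15/59071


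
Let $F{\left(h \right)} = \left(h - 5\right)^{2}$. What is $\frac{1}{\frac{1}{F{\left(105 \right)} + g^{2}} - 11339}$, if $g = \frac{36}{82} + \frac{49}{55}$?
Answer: $- \frac{50859244001}{576692962642314} \approx -8.8191 \cdot 10^{-5}$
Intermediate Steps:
$F{\left(h \right)} = \left(-5 + h\right)^{2}$
$g = \frac{2999}{2255}$ ($g = 36 \cdot \frac{1}{82} + 49 \cdot \frac{1}{55} = \frac{18}{41} + \frac{49}{55} = \frac{2999}{2255} \approx 1.3299$)
$\frac{1}{\frac{1}{F{\left(105 \right)} + g^{2}} - 11339} = \frac{1}{\frac{1}{\left(-5 + 105\right)^{2} + \left(\frac{2999}{2255}\right)^{2}} - 11339} = \frac{1}{\frac{1}{100^{2} + \frac{8994001}{5085025}} - 11339} = \frac{1}{\frac{1}{10000 + \frac{8994001}{5085025}} - 11339} = \frac{1}{\frac{1}{\frac{50859244001}{5085025}} - 11339} = \frac{1}{\frac{5085025}{50859244001} - 11339} = \frac{1}{- \frac{576692962642314}{50859244001}} = - \frac{50859244001}{576692962642314}$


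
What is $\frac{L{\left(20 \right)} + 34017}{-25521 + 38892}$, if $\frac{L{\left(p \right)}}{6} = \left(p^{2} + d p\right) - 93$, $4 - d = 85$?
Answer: $\frac{8713}{4457} \approx 1.9549$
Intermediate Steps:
$d = -81$ ($d = 4 - 85 = -81$)
$L{\left(p \right)} = -558 - 486 p + 6 p^{2}$ ($L{\left(p \right)} = 6 \left(\left(p^{2} - 81 p\right) - 93\right) = 6 \left(-93 + p^{2} - 81 p\right) = -558 - 486 p + 6 p^{2}$)
$\frac{L{\left(20 \right)} + 34017}{-25521 + 38892} = \frac{\left(-558 - 9720 + 6 \cdot 20^{2}\right) + 34017}{-25521 + 38892} = \frac{\left(-558 - 9720 + 6 \cdot 400\right) + 34017}{13371} = \left(\left(-558 - 9720 + 2400\right) + 34017\right) \frac{1}{13371} = \left(-7878 + 34017\right) \frac{1}{13371} = 26139 \cdot \frac{1}{13371} = \frac{8713}{4457}$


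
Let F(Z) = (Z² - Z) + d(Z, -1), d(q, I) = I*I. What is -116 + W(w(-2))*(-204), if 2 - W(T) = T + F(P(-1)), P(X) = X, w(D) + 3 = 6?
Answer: 700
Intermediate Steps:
d(q, I) = I²
w(D) = 3 (w(D) = -3 + 6 = 3)
F(Z) = 1 + Z² - Z (F(Z) = (Z² - Z) + (-1)² = (Z² - Z) + 1 = 1 + Z² - Z)
W(T) = -1 - T (W(T) = 2 - (T + (1 + (-1)² - 1*(-1))) = 2 - (T + (1 + 1 + 1)) = 2 - (T + 3) = 2 - (3 + T) = 2 + (-3 - T) = -1 - T)
-116 + W(w(-2))*(-204) = -116 + (-1 - 1*3)*(-204) = -116 + (-1 - 3)*(-204) = -116 - 4*(-204) = -116 + 816 = 700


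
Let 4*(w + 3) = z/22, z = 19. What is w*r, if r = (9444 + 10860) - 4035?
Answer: -362355/8 ≈ -45294.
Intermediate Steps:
r = 16269 (r = 20304 - 4035 = 16269)
w = -245/88 (w = -3 + (19/22)/4 = -3 + (19*(1/22))/4 = -3 + (1/4)*(19/22) = -3 + 19/88 = -245/88 ≈ -2.7841)
w*r = -245/88*16269 = -362355/8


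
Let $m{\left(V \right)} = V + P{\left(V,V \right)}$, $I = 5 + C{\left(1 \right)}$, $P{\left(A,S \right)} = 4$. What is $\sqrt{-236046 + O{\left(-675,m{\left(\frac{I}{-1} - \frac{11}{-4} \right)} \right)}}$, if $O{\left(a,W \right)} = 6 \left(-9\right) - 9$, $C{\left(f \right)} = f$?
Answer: $i \sqrt{236109} \approx 485.91 i$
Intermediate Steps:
$I = 6$ ($I = 5 + 1 = 6$)
$m{\left(V \right)} = 4 + V$ ($m{\left(V \right)} = V + 4 = 4 + V$)
$O{\left(a,W \right)} = -63$ ($O{\left(a,W \right)} = -54 - 9 = -63$)
$\sqrt{-236046 + O{\left(-675,m{\left(\frac{I}{-1} - \frac{11}{-4} \right)} \right)}} = \sqrt{-236046 - 63} = \sqrt{-236109} = i \sqrt{236109}$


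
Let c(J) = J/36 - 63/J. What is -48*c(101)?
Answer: -31732/303 ≈ -104.73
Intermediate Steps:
c(J) = -63/J + J/36 (c(J) = J*(1/36) - 63/J = J/36 - 63/J = -63/J + J/36)
-48*c(101) = -48*(-63/101 + (1/36)*101) = -48*(-63*1/101 + 101/36) = -48*(-63/101 + 101/36) = -48*7933/3636 = -31732/303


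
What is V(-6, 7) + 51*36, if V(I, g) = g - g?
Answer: 1836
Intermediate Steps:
V(I, g) = 0
V(-6, 7) + 51*36 = 0 + 51*36 = 0 + 1836 = 1836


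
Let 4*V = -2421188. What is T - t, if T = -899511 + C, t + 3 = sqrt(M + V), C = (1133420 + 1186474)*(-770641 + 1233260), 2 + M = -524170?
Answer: 1073226142878 - I*sqrt(1129469) ≈ 1.0732e+12 - 1062.8*I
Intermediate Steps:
V = -605297 (V = (1/4)*(-2421188) = -605297)
M = -524172 (M = -2 - 524170 = -524172)
C = 1073227042386 (C = 2319894*462619 = 1073227042386)
t = -3 + I*sqrt(1129469) (t = -3 + sqrt(-524172 - 605297) = -3 + sqrt(-1129469) = -3 + I*sqrt(1129469) ≈ -3.0 + 1062.8*I)
T = 1073226142875 (T = -899511 + 1073227042386 = 1073226142875)
T - t = 1073226142875 - (-3 + I*sqrt(1129469)) = 1073226142875 + (3 - I*sqrt(1129469)) = 1073226142878 - I*sqrt(1129469)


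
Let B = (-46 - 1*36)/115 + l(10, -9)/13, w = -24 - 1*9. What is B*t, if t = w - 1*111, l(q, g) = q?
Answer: -12096/1495 ≈ -8.0910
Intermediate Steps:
w = -33 (w = -24 - 9 = -33)
B = 84/1495 (B = (-46 - 1*36)/115 + 10/13 = (-46 - 36)*(1/115) + 10*(1/13) = -82*1/115 + 10/13 = -82/115 + 10/13 = 84/1495 ≈ 0.056187)
t = -144 (t = -33 - 1*111 = -33 - 111 = -144)
B*t = (84/1495)*(-144) = -12096/1495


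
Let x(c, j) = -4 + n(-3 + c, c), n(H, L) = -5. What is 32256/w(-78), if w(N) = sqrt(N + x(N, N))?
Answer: -10752*I*sqrt(87)/29 ≈ -3458.2*I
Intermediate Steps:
x(c, j) = -9 (x(c, j) = -4 - 5 = -9)
w(N) = sqrt(-9 + N) (w(N) = sqrt(N - 9) = sqrt(-9 + N))
32256/w(-78) = 32256/(sqrt(-9 - 78)) = 32256/(sqrt(-87)) = 32256/((I*sqrt(87))) = 32256*(-I*sqrt(87)/87) = -10752*I*sqrt(87)/29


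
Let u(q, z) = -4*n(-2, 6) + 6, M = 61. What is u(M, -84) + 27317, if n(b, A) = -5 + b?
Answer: 27351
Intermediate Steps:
u(q, z) = 34 (u(q, z) = -4*(-5 - 2) + 6 = -4*(-7) + 6 = 28 + 6 = 34)
u(M, -84) + 27317 = 34 + 27317 = 27351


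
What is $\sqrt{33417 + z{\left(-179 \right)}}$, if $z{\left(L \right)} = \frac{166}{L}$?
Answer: $\frac{\sqrt{1070684383}}{179} \approx 182.8$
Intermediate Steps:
$\sqrt{33417 + z{\left(-179 \right)}} = \sqrt{33417 + \frac{166}{-179}} = \sqrt{33417 + 166 \left(- \frac{1}{179}\right)} = \sqrt{33417 - \frac{166}{179}} = \sqrt{\frac{5981477}{179}} = \frac{\sqrt{1070684383}}{179}$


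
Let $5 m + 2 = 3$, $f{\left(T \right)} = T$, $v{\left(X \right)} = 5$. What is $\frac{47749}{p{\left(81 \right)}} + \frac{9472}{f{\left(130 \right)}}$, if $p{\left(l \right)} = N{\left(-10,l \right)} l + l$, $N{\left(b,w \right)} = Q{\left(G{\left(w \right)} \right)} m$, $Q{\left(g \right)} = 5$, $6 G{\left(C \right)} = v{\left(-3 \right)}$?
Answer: $\frac{3870917}{10530} \approx 367.61$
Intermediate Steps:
$G{\left(C \right)} = \frac{5}{6}$ ($G{\left(C \right)} = \frac{1}{6} \cdot 5 = \frac{5}{6}$)
$m = \frac{1}{5}$ ($m = - \frac{2}{5} + \frac{1}{5} \cdot 3 = - \frac{2}{5} + \frac{3}{5} = \frac{1}{5} \approx 0.2$)
$N{\left(b,w \right)} = 1$ ($N{\left(b,w \right)} = 5 \cdot \frac{1}{5} = 1$)
$p{\left(l \right)} = 2 l$ ($p{\left(l \right)} = 1 l + l = l + l = 2 l$)
$\frac{47749}{p{\left(81 \right)}} + \frac{9472}{f{\left(130 \right)}} = \frac{47749}{2 \cdot 81} + \frac{9472}{130} = \frac{47749}{162} + 9472 \cdot \frac{1}{130} = 47749 \cdot \frac{1}{162} + \frac{4736}{65} = \frac{47749}{162} + \frac{4736}{65} = \frac{3870917}{10530}$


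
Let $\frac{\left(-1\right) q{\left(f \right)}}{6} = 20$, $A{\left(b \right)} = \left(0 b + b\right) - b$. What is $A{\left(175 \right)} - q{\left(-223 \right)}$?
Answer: $120$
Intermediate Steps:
$A{\left(b \right)} = 0$ ($A{\left(b \right)} = \left(0 + b\right) - b = b - b = 0$)
$q{\left(f \right)} = -120$ ($q{\left(f \right)} = \left(-6\right) 20 = -120$)
$A{\left(175 \right)} - q{\left(-223 \right)} = 0 - -120 = 0 + 120 = 120$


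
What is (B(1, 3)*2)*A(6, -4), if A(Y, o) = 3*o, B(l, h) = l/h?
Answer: -8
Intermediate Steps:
(B(1, 3)*2)*A(6, -4) = ((1/3)*2)*(3*(-4)) = ((1*(1/3))*2)*(-12) = ((1/3)*2)*(-12) = (2/3)*(-12) = -8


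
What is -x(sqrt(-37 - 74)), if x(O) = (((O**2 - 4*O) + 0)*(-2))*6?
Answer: -1332 - 48*I*sqrt(111) ≈ -1332.0 - 505.71*I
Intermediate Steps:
x(O) = -12*O**2 + 48*O (x(O) = ((O**2 - 4*O)*(-2))*6 = (-2*O**2 + 8*O)*6 = -12*O**2 + 48*O)
-x(sqrt(-37 - 74)) = -12*sqrt(-37 - 74)*(4 - sqrt(-37 - 74)) = -12*sqrt(-111)*(4 - sqrt(-111)) = -12*I*sqrt(111)*(4 - I*sqrt(111))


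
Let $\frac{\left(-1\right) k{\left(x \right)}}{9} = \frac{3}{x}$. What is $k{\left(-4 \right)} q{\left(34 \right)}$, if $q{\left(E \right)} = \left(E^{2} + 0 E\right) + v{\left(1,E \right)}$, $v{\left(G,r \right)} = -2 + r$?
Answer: $8019$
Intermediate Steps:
$q{\left(E \right)} = -2 + E + E^{2}$ ($q{\left(E \right)} = \left(E^{2} + 0 E\right) + \left(-2 + E\right) = \left(E^{2} + 0\right) + \left(-2 + E\right) = E^{2} + \left(-2 + E\right) = -2 + E + E^{2}$)
$k{\left(x \right)} = - \frac{27}{x}$ ($k{\left(x \right)} = - 9 \frac{3}{x} = - \frac{27}{x}$)
$k{\left(-4 \right)} q{\left(34 \right)} = - \frac{27}{-4} \left(-2 + 34 + 34^{2}\right) = \left(-27\right) \left(- \frac{1}{4}\right) \left(-2 + 34 + 1156\right) = \frac{27}{4} \cdot 1188 = 8019$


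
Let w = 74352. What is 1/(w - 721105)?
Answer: -1/646753 ≈ -1.5462e-6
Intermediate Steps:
1/(w - 721105) = 1/(74352 - 721105) = 1/(-646753) = -1/646753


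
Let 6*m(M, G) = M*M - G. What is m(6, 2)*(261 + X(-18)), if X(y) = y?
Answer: 1377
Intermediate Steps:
m(M, G) = -G/6 + M**2/6 (m(M, G) = (M*M - G)/6 = (M**2 - G)/6 = -G/6 + M**2/6)
m(6, 2)*(261 + X(-18)) = (-1/6*2 + (1/6)*6**2)*(261 - 18) = (-1/3 + (1/6)*36)*243 = (-1/3 + 6)*243 = (17/3)*243 = 1377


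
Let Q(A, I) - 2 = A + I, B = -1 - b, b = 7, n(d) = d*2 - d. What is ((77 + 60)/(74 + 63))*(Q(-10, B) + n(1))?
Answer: -15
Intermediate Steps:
n(d) = d (n(d) = 2*d - d = d)
B = -8 (B = -1 - 1*7 = -1 - 7 = -8)
Q(A, I) = 2 + A + I (Q(A, I) = 2 + (A + I) = 2 + A + I)
((77 + 60)/(74 + 63))*(Q(-10, B) + n(1)) = ((77 + 60)/(74 + 63))*((2 - 10 - 8) + 1) = (137/137)*(-16 + 1) = (137*(1/137))*(-15) = 1*(-15) = -15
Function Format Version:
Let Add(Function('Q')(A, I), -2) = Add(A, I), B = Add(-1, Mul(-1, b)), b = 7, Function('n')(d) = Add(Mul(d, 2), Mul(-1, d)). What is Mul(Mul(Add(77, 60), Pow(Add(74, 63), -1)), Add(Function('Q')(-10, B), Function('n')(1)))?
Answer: -15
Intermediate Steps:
Function('n')(d) = d (Function('n')(d) = Add(Mul(2, d), Mul(-1, d)) = d)
B = -8 (B = Add(-1, Mul(-1, 7)) = Add(-1, -7) = -8)
Function('Q')(A, I) = Add(2, A, I) (Function('Q')(A, I) = Add(2, Add(A, I)) = Add(2, A, I))
Mul(Mul(Add(77, 60), Pow(Add(74, 63), -1)), Add(Function('Q')(-10, B), Function('n')(1))) = Mul(Mul(Add(77, 60), Pow(Add(74, 63), -1)), Add(Add(2, -10, -8), 1)) = Mul(Mul(137, Pow(137, -1)), Add(-16, 1)) = Mul(Mul(137, Rational(1, 137)), -15) = Mul(1, -15) = -15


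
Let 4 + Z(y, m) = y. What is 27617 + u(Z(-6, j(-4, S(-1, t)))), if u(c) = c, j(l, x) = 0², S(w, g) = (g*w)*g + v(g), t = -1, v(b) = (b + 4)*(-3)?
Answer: 27607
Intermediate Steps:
v(b) = -12 - 3*b (v(b) = (4 + b)*(-3) = -12 - 3*b)
S(w, g) = -12 - 3*g + w*g² (S(w, g) = (g*w)*g + (-12 - 3*g) = w*g² + (-12 - 3*g) = -12 - 3*g + w*g²)
j(l, x) = 0
Z(y, m) = -4 + y
27617 + u(Z(-6, j(-4, S(-1, t)))) = 27617 + (-4 - 6) = 27617 - 10 = 27607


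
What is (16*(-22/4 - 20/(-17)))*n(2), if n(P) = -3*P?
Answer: 7056/17 ≈ 415.06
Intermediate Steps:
(16*(-22/4 - 20/(-17)))*n(2) = (16*(-22/4 - 20/(-17)))*(-3*2) = (16*(-22*¼ - 20*(-1/17)))*(-6) = (16*(-11/2 + 20/17))*(-6) = (16*(-147/34))*(-6) = -1176/17*(-6) = 7056/17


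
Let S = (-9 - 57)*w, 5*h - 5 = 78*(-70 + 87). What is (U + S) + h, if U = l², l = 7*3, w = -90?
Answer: 33236/5 ≈ 6647.2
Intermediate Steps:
l = 21
h = 1331/5 (h = 1 + (78*(-70 + 87))/5 = 1 + (78*17)/5 = 1 + (⅕)*1326 = 1 + 1326/5 = 1331/5 ≈ 266.20)
U = 441 (U = 21² = 441)
S = 5940 (S = (-9 - 57)*(-90) = -66*(-90) = 5940)
(U + S) + h = (441 + 5940) + 1331/5 = 6381 + 1331/5 = 33236/5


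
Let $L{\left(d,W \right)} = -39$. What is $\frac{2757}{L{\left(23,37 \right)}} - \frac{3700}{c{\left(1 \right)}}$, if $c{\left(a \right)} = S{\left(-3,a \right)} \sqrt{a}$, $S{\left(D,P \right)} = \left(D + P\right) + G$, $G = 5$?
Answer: $- \frac{50857}{39} \approx -1304.0$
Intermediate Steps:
$S{\left(D,P \right)} = 5 + D + P$ ($S{\left(D,P \right)} = \left(D + P\right) + 5 = 5 + D + P$)
$c{\left(a \right)} = \sqrt{a} \left(2 + a\right)$ ($c{\left(a \right)} = \left(5 - 3 + a\right) \sqrt{a} = \left(2 + a\right) \sqrt{a} = \sqrt{a} \left(2 + a\right)$)
$\frac{2757}{L{\left(23,37 \right)}} - \frac{3700}{c{\left(1 \right)}} = \frac{2757}{-39} - \frac{3700}{\sqrt{1} \left(2 + 1\right)} = 2757 \left(- \frac{1}{39}\right) - \frac{3700}{1 \cdot 3} = - \frac{919}{13} - \frac{3700}{3} = - \frac{50857}{39}$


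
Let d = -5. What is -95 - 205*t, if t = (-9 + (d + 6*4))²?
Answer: -20595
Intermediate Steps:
t = 100 (t = (-9 + (-5 + 6*4))² = (-9 + (-5 + 24))² = (-9 + 19)² = 10² = 100)
-95 - 205*t = -95 - 205*100 = -95 - 20500 = -20595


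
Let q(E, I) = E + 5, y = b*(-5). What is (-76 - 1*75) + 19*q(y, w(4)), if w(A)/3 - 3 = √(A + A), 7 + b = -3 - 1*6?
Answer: 1464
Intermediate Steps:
b = -16 (b = -7 + (-3 - 1*6) = -7 + (-3 - 6) = -7 - 9 = -16)
w(A) = 9 + 3*√2*√A (w(A) = 9 + 3*√(A + A) = 9 + 3*√(2*A) = 9 + 3*(√2*√A) = 9 + 3*√2*√A)
y = 80 (y = -16*(-5) = 80)
q(E, I) = 5 + E
(-76 - 1*75) + 19*q(y, w(4)) = (-76 - 1*75) + 19*(5 + 80) = (-76 - 75) + 19*85 = -151 + 1615 = 1464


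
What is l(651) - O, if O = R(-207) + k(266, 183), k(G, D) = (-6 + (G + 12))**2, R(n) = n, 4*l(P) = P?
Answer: -294457/4 ≈ -73614.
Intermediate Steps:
l(P) = P/4
k(G, D) = (6 + G)**2 (k(G, D) = (-6 + (12 + G))**2 = (6 + G)**2)
O = 73777 (O = -207 + (6 + 266)**2 = -207 + 272**2 = -207 + 73984 = 73777)
l(651) - O = (1/4)*651 - 1*73777 = 651/4 - 73777 = -294457/4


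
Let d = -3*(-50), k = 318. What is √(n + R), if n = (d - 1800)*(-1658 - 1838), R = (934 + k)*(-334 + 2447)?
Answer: 2*√2103469 ≈ 2900.7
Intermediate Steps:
R = 2645476 (R = (934 + 318)*(-334 + 2447) = 1252*2113 = 2645476)
d = 150
n = 5768400 (n = (150 - 1800)*(-1658 - 1838) = -1650*(-3496) = 5768400)
√(n + R) = √(5768400 + 2645476) = √8413876 = 2*√2103469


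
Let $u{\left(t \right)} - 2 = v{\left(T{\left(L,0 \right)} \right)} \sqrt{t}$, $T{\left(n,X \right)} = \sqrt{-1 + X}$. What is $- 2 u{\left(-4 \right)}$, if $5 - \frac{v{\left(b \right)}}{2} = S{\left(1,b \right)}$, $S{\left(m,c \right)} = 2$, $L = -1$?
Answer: $-4 - 24 i \approx -4.0 - 24.0 i$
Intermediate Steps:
$v{\left(b \right)} = 6$ ($v{\left(b \right)} = 10 - 4 = 6$)
$u{\left(t \right)} = 2 + 6 \sqrt{t}$
$- 2 u{\left(-4 \right)} = - 2 \left(2 + 6 \sqrt{-4}\right) = - 2 \left(2 + 6 \cdot 2 i\right) = - 2 \left(2 + 12 i\right) = -4 - 24 i$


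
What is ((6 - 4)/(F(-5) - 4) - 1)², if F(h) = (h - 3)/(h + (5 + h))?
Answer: 121/36 ≈ 3.3611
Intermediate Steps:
F(h) = (-3 + h)/(5 + 2*h)
((6 - 4)/(F(-5) - 4) - 1)² = ((6 - 4)/((-3 - 5)/(5 + 2*(-5)) - 4) - 1)² = (2/(-8/(5 - 10) - 4) - 1)² = (2/(-8/(-5) - 4) - 1)² = (2/(-⅕*(-8) - 4) - 1)² = (2/(8/5 - 4) - 1)² = (2/(-12/5) - 1)² = (2*(-5/12) - 1)² = (-⅚ - 1)² = (-11/6)² = 121/36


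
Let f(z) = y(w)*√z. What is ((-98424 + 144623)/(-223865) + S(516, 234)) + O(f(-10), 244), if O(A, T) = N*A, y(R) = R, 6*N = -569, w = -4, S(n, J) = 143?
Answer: 31966496/223865 + 1138*I*√10/3 ≈ 142.79 + 1199.6*I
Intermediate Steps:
N = -569/6 (N = (⅙)*(-569) = -569/6 ≈ -94.833)
f(z) = -4*√z
O(A, T) = -569*A/6
((-98424 + 144623)/(-223865) + S(516, 234)) + O(f(-10), 244) = ((-98424 + 144623)/(-223865) + 143) - (-1138)*√(-10)/3 = (46199*(-1/223865) + 143) - (-1138)*I*√10/3 = (-46199/223865 + 143) - (-1138)*I*√10/3 = 31966496/223865 + 1138*I*√10/3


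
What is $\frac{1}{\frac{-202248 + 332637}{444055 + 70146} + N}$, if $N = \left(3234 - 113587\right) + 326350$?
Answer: $\frac{514201}{111066003786} \approx 4.6297 \cdot 10^{-6}$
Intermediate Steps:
$N = 215997$ ($N = -110353 + 326350 = 215997$)
$\frac{1}{\frac{-202248 + 332637}{444055 + 70146} + N} = \frac{1}{\frac{-202248 + 332637}{444055 + 70146} + 215997} = \frac{1}{\frac{130389}{514201} + 215997} = \frac{1}{\frac{111066003786}{514201}} = \frac{514201}{111066003786}$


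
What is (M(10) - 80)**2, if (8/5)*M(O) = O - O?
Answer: 6400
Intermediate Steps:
M(O) = 0 (M(O) = 5*(O - O)/8 = (5/8)*0 = 0)
(M(10) - 80)**2 = (0 - 80)**2 = (-80)**2 = 6400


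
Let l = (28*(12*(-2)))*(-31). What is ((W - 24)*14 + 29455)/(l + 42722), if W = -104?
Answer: 27663/63554 ≈ 0.43527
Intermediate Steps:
l = 20832 (l = (28*(-24))*(-31) = -672*(-31) = 20832)
((W - 24)*14 + 29455)/(l + 42722) = ((-104 - 24)*14 + 29455)/(20832 + 42722) = (-128*14 + 29455)/63554 = (-1792 + 29455)*(1/63554) = 27663*(1/63554) = 27663/63554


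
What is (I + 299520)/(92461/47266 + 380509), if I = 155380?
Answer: 4300260680/3597046171 ≈ 1.1955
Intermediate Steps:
(I + 299520)/(92461/47266 + 380509) = (155380 + 299520)/(92461/47266 + 380509) = 454900/(92461*(1/47266) + 380509) = 454900/(92461/47266 + 380509) = 454900/(17985230855/47266) = 454900*(47266/17985230855) = 4300260680/3597046171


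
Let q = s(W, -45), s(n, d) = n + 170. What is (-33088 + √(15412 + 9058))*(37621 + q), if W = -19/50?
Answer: -31260400864/25 + 1889531*√24470/50 ≈ -1.2445e+9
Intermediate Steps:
W = -19/50 (W = -19*1/50 = -19/50 ≈ -0.38000)
s(n, d) = 170 + n
q = 8481/50 (q = 170 - 19/50 = 8481/50 ≈ 169.62)
(-33088 + √(15412 + 9058))*(37621 + q) = (-33088 + √(15412 + 9058))*(37621 + 8481/50) = (-33088 + √24470)*(1889531/50) = -31260400864/25 + 1889531*√24470/50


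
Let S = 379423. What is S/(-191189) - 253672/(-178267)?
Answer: -19139303933/34082689463 ≈ -0.56155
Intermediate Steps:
S/(-191189) - 253672/(-178267) = 379423/(-191189) - 253672/(-178267) = 379423*(-1/191189) - 253672*(-1/178267) = -379423/191189 + 253672/178267 = -19139303933/34082689463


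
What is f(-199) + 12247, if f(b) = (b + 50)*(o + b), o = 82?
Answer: 29680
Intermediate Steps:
f(b) = (50 + b)*(82 + b) (f(b) = (b + 50)*(82 + b) = (50 + b)*(82 + b))
f(-199) + 12247 = (4100 + (-199)² + 132*(-199)) + 12247 = (4100 + 39601 - 26268) + 12247 = 17433 + 12247 = 29680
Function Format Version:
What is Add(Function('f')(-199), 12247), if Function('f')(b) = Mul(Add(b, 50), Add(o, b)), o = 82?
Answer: 29680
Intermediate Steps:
Function('f')(b) = Mul(Add(50, b), Add(82, b)) (Function('f')(b) = Mul(Add(b, 50), Add(82, b)) = Mul(Add(50, b), Add(82, b)))
Add(Function('f')(-199), 12247) = Add(Add(4100, Pow(-199, 2), Mul(132, -199)), 12247) = Add(Add(4100, 39601, -26268), 12247) = Add(17433, 12247) = 29680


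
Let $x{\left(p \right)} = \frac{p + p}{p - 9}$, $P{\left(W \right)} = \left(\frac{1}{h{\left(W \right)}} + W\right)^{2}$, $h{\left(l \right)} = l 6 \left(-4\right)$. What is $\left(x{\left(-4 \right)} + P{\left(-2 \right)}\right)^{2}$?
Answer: $\frac{18429963049}{897122304} \approx 20.543$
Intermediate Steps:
$h{\left(l \right)} = - 24 l$ ($h{\left(l \right)} = 6 l \left(-4\right) = - 24 l$)
$P{\left(W \right)} = \left(W - \frac{1}{24 W}\right)^{2}$ ($P{\left(W \right)} = \left(\frac{1}{\left(-24\right) W} + W\right)^{2} = \left(- \frac{1}{24 W} + W\right)^{2} = \left(W - \frac{1}{24 W}\right)^{2}$)
$x{\left(p \right)} = \frac{2 p}{-9 + p}$
$\left(x{\left(-4 \right)} + P{\left(-2 \right)}\right)^{2} = \left(2 \left(-4\right) \frac{1}{-9 - 4} + \frac{\left(1 - 24 \left(-2\right)^{2}\right)^{2}}{576 \cdot 4}\right)^{2} = \left(2 \left(-4\right) \frac{1}{-13} + \frac{1}{576} \cdot \frac{1}{4} \left(1 - 96\right)^{2}\right)^{2} = \left(2 \left(-4\right) \left(- \frac{1}{13}\right) + \frac{1}{576} \cdot \frac{1}{4} \left(1 - 96\right)^{2}\right)^{2} = \left(\frac{8}{13} + \frac{1}{576} \cdot \frac{1}{4} \left(-95\right)^{2}\right)^{2} = \left(\frac{8}{13} + \frac{1}{576} \cdot \frac{1}{4} \cdot 9025\right)^{2} = \left(\frac{8}{13} + \frac{9025}{2304}\right)^{2} = \left(\frac{135757}{29952}\right)^{2} = \frac{18429963049}{897122304}$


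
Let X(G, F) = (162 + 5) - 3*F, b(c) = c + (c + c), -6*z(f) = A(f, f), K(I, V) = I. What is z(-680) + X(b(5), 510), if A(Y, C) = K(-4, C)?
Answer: -4087/3 ≈ -1362.3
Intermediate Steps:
A(Y, C) = -4
z(f) = 2/3 (z(f) = -1/6*(-4) = 2/3)
b(c) = 3*c (b(c) = c + 2*c = 3*c)
X(G, F) = 167 - 3*F
z(-680) + X(b(5), 510) = 2/3 + (167 - 3*510) = 2/3 + (167 - 1530) = 2/3 - 1363 = -4087/3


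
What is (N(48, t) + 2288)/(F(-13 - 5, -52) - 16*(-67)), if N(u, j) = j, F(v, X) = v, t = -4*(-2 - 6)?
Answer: 1160/527 ≈ 2.2011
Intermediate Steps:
t = 32 (t = -4*(-8) = 32)
(N(48, t) + 2288)/(F(-13 - 5, -52) - 16*(-67)) = (32 + 2288)/((-13 - 5) - 16*(-67)) = 2320/(-18 + 1072) = 2320/1054 = 2320*(1/1054) = 1160/527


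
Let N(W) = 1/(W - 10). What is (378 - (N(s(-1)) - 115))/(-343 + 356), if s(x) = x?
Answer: 5424/143 ≈ 37.930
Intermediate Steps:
N(W) = 1/(-10 + W)
(378 - (N(s(-1)) - 115))/(-343 + 356) = (378 - (1/(-10 - 1) - 115))/(-343 + 356) = (378 - (1/(-11) - 115))/13 = (378 - (-1/11 - 115))*(1/13) = (378 - 1*(-1266/11))*(1/13) = (378 + 1266/11)*(1/13) = (5424/11)*(1/13) = 5424/143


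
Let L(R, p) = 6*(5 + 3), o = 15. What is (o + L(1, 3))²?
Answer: 3969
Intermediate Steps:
L(R, p) = 48 (L(R, p) = 6*8 = 48)
(o + L(1, 3))² = (15 + 48)² = 63² = 3969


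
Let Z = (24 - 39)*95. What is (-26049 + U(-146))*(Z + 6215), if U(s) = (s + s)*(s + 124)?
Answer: -94003750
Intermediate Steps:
U(s) = 2*s*(124 + s) (U(s) = (2*s)*(124 + s) = 2*s*(124 + s))
Z = -1425 (Z = -15*95 = -1425)
(-26049 + U(-146))*(Z + 6215) = (-26049 + 2*(-146)*(124 - 146))*(-1425 + 6215) = (-26049 + 2*(-146)*(-22))*4790 = (-26049 + 6424)*4790 = -19625*4790 = -94003750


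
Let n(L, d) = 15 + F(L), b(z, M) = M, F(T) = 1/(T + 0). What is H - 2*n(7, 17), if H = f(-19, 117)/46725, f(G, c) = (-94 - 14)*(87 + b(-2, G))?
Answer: -474148/15575 ≈ -30.443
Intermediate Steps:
F(T) = 1/T
f(G, c) = -9396 - 108*G (f(G, c) = (-94 - 14)*(87 + G) = -108*(87 + G) = -9396 - 108*G)
n(L, d) = 15 + 1/L
H = -2448/15575 (H = (-9396 - 108*(-19))/46725 = (-9396 + 2052)*(1/46725) = -7344*1/46725 = -2448/15575 ≈ -0.15718)
H - 2*n(7, 17) = -2448/15575 - 2*(15 + 1/7) = -2448/15575 - 2*106/7 = -2448/15575 - 1*212/7 = -2448/15575 - 212/7 = -474148/15575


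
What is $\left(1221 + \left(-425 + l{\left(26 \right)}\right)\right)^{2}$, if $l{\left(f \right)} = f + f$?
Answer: $719104$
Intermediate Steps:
$l{\left(f \right)} = 2 f$
$\left(1221 + \left(-425 + l{\left(26 \right)}\right)\right)^{2} = \left(1221 + \left(-425 + 2 \cdot 26\right)\right)^{2} = \left(1221 + \left(-425 + 52\right)\right)^{2} = \left(1221 - 373\right)^{2} = 848^{2} = 719104$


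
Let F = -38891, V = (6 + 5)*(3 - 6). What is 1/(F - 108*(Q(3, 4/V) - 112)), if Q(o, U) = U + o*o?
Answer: -11/305293 ≈ -3.6031e-5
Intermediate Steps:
V = -33 (V = 11*(-3) = -33)
Q(o, U) = U + o²
1/(F - 108*(Q(3, 4/V) - 112)) = 1/(-38891 - 108*((4/(-33) + 3²) - 112)) = 1/(-38891 - 108*((4*(-1/33) + 9) - 112)) = 1/(-38891 - 108*((-4/33 + 9) - 112)) = 1/(-38891 - 108*(293/33 - 112)) = 1/(-38891 - 108*(-3403/33)) = 1/(-38891 + 122508/11) = 1/(-305293/11) = -11/305293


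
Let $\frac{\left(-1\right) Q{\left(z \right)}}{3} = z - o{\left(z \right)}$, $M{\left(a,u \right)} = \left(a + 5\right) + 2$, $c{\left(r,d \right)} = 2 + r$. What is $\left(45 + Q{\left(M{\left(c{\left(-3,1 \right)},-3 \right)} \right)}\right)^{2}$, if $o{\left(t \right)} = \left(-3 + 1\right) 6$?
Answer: $81$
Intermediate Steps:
$o{\left(t \right)} = -12$ ($o{\left(t \right)} = \left(-2\right) 6 = -12$)
$M{\left(a,u \right)} = 7 + a$ ($M{\left(a,u \right)} = \left(5 + a\right) + 2 = 7 + a$)
$Q{\left(z \right)} = -36 - 3 z$ ($Q{\left(z \right)} = - 3 \left(z - -12\right) = - 3 \left(z + 12\right) = - 3 \left(12 + z\right) = -36 - 3 z$)
$\left(45 + Q{\left(M{\left(c{\left(-3,1 \right)},-3 \right)} \right)}\right)^{2} = \left(45 - \left(36 + 3 \left(7 + \left(2 - 3\right)\right)\right)\right)^{2} = \left(45 - \left(36 + 3 \left(7 - 1\right)\right)\right)^{2} = \left(45 - 54\right)^{2} = \left(-9\right)^{2} = 81$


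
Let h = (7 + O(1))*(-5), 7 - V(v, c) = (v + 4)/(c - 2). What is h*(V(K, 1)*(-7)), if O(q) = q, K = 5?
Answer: 4480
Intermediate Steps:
V(v, c) = 7 - (4 + v)/(-2 + c) (V(v, c) = 7 - (v + 4)/(c - 2) = 7 - (4 + v)/(-2 + c))
h = -40 (h = (7 + 1)*(-5) = 8*(-5) = -40)
h*(V(K, 1)*(-7)) = -40*(-18 - 1*5 + 7*1)/(-2 + 1)*(-7) = -40*(-18 - 5 + 7)/(-1)*(-7) = -40*(-1*(-16))*(-7) = -640*(-7) = -40*(-112) = 4480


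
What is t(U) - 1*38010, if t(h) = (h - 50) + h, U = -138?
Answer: -38336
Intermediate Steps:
t(h) = -50 + 2*h (t(h) = (-50 + h) + h = -50 + 2*h)
t(U) - 1*38010 = (-50 + 2*(-138)) - 1*38010 = (-50 - 276) - 38010 = -326 - 38010 = -38336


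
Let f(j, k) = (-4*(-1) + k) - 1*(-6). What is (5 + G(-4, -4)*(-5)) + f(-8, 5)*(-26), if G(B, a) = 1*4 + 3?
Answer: -420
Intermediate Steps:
G(B, a) = 7 (G(B, a) = 4 + 3 = 7)
f(j, k) = 10 + k (f(j, k) = (4 + k) + 6 = 10 + k)
(5 + G(-4, -4)*(-5)) + f(-8, 5)*(-26) = (5 + 7*(-5)) + (10 + 5)*(-26) = (5 - 35) + 15*(-26) = -30 - 390 = -420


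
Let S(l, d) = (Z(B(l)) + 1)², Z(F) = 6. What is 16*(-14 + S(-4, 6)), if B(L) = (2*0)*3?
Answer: 560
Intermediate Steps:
B(L) = 0 (B(L) = 0*3 = 0)
S(l, d) = 49 (S(l, d) = (6 + 1)² = 7² = 49)
16*(-14 + S(-4, 6)) = 16*(-14 + 49) = 16*35 = 560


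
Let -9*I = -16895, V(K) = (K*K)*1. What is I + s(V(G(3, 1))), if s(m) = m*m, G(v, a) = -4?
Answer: 19199/9 ≈ 2133.2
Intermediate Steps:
V(K) = K² (V(K) = K²*1 = K²)
I = 16895/9 (I = -⅑*(-16895) = 16895/9 ≈ 1877.2)
s(m) = m²
I + s(V(G(3, 1))) = 16895/9 + ((-4)²)² = 16895/9 + 16² = 16895/9 + 256 = 19199/9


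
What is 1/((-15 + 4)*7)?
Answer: -1/77 ≈ -0.012987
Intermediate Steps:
1/((-15 + 4)*7) = 1/(-11*7) = 1/(-77) = -1/77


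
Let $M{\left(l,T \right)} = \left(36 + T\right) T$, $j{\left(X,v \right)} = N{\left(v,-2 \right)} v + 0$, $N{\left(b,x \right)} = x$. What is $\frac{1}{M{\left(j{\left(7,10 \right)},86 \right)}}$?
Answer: $\frac{1}{10492} \approx 9.5311 \cdot 10^{-5}$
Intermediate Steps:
$j{\left(X,v \right)} = - 2 v$ ($j{\left(X,v \right)} = - 2 v + 0 = - 2 v$)
$M{\left(l,T \right)} = T \left(36 + T\right)$
$\frac{1}{M{\left(j{\left(7,10 \right)},86 \right)}} = \frac{1}{86 \left(36 + 86\right)} = \frac{1}{86 \cdot 122} = \frac{1}{10492}$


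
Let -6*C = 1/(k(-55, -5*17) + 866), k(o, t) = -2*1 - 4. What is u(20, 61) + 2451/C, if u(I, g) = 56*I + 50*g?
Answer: -12642990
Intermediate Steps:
k(o, t) = -6 (k(o, t) = -2 - 4 = -6)
u(I, g) = 50*g + 56*I
C = -1/5160 (C = -1/(6*(-6 + 866)) = -⅙/860 = -⅙*1/860 = -1/5160 ≈ -0.00019380)
u(20, 61) + 2451/C = (50*61 + 56*20) + 2451/(-1/5160) = (3050 + 1120) + 2451*(-5160) = 4170 - 12647160 = -12642990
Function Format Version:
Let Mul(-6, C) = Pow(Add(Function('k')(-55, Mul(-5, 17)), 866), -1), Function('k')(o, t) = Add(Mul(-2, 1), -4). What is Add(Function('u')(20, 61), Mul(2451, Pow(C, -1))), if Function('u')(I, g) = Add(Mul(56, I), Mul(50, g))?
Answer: -12642990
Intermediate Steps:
Function('k')(o, t) = -6 (Function('k')(o, t) = Add(-2, -4) = -6)
Function('u')(I, g) = Add(Mul(50, g), Mul(56, I))
C = Rational(-1, 5160) (C = Mul(Rational(-1, 6), Pow(Add(-6, 866), -1)) = Mul(Rational(-1, 6), Pow(860, -1)) = Mul(Rational(-1, 6), Rational(1, 860)) = Rational(-1, 5160) ≈ -0.00019380)
Add(Function('u')(20, 61), Mul(2451, Pow(C, -1))) = Add(Add(Mul(50, 61), Mul(56, 20)), Mul(2451, Pow(Rational(-1, 5160), -1))) = Add(Add(3050, 1120), Mul(2451, -5160)) = Add(4170, -12647160) = -12642990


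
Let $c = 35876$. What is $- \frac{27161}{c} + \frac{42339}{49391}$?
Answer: $\frac{177445013}{1771951516} \approx 0.10014$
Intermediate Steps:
$- \frac{27161}{c} + \frac{42339}{49391} = - \frac{27161}{35876} + \frac{42339}{49391} = \frac{177445013}{1771951516}$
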